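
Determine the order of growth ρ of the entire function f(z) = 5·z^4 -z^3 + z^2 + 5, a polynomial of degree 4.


|f(z)| ≤ Σ|c_k|·r^k = O(r^4) as r → ∞. Polynomial growth is O(e^{r^ε}) for every ε > 0 (since r^4/e^{r^ε} → 0), so ρ ≤ ε for all ε > 0, i.e. ρ = 0. Every nonconstant polynomial has order 0.
Therefore ρ = 0.

Order ρ = 0.


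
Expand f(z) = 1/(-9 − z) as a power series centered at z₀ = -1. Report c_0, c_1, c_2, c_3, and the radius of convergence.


Let w = z − z₀, so z = z₀ + w.
Then -9 − z = -9 − (z₀ + w) = (-9 − z₀) − w = -8 − w.
f(z) = 1/(-8 − w) = (1/(-8)) · 1/(1 − w/(-8)) = Σ_{n≥0} w^n / (-8)^(n+1).
So c_n = 1/(-8)^(n+1):
  c_0 = 1/(-8)^1 = -1/8.
  c_1 = 1/(-8)^2 = 1/64.
  c_2 = 1/(-8)^3 = -1/512.
  c_3 = 1/(-8)^4 = 1/4096.
The series is valid for |w/d| < 1, i.e. |z − z₀| < |d|.
Radius of convergence: R = |-9 − z₀| = |-8| = 8 (distance from z₀ to the singularity z = -9).

c_0 = -1/8, c_1 = 1/64, c_2 = -1/512, c_3 = 1/4096; R = 8.


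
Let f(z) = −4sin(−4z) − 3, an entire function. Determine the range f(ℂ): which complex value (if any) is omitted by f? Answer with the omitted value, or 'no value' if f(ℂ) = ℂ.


Little Picard bounds the complement of f(ℂ) to at most one point.
sin is entire and surjective onto ℂ: for every w ∈ ℂ, sin(ζ) = w has a solution ζ ∈ ℂ (e.g., via the complex inverse arcsin). With ζ = −4z this gives z = ζ/(-4). Then -4·sin(−4z) takes every value in -4·ℂ = ℂ, and adding -3 is a bijection of ℂ. So f is surjective and omits no value. (Note: only on the real line is sin bounded by [−1, 1].)

Omitted value: no value.


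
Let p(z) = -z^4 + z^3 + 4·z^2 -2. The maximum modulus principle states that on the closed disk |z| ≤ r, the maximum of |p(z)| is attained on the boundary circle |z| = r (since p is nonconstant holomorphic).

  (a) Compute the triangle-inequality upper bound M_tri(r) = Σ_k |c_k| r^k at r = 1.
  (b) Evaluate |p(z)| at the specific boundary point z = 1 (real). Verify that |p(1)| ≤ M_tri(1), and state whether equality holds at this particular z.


Coefficients: c_0 = -2, c_1 = 0, c_2 = 4, c_3 = 1, c_4 = -1. Radius r = 1.
Part (a). Triangle bound: M_tri(r) = Σ_k |c_k| r^k
  = |-2|·1^0 + |0|·1^1 + |4|·1^2 + |1|·1^3 + |-1|·1^4
  = 2 + 0 + 4 + 1 + 1 = 8.
This bounds M(r) := max_{|z|=r} |p(z)| from above; equality holds iff all terms c_k z^k can be made to align in phase at a single z on |z|=r.
Part (b). At z = 1 (real, on the circle |z| = r):
  p(1) = (-2)·1^0 + (0)·1^1 + (4)·1^2 + (1)·1^3 + (-1)·1^4 = 2.
  |p(1)| = 2.
Check: |p(1)| = 2 ≤ 8 = M_tri(1). ✓ Equality does not hold at z = 1 (the coefficients have mixed signs, so the terms do not all align in phase there).

M_tri(1) = 8; |p(1)| = 2; equality at z=1: no.


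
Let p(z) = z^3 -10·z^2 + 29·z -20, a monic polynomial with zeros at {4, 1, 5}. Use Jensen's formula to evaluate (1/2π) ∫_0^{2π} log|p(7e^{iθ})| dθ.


Zeros: 1, 4, 5; r = 7.
Inside |z| < r: 1, 4, 5. Outside (|z| ≥ r): ∅.
p(0) = -20, so log|p(0)| = log(20) = 2.9957.
Apply Jensen: I(r) = log|p(0)| + Σ_k log(r/|z_k|), summed over zeros inside |z| < r.
  log(r/|z_k|) for z_k = 4: log(7/4) = 0.5596
  log(r/|z_k|) for z_k = 1: log(7/1) = 1.9459
  log(r/|z_k|) for z_k = 5: log(7/5) = 0.3365
Sum over inside zeros: 2.8420.
I(r) = log|p(0)| + (inside sum) = 2.9957 + 2.8420 = 5.8377.
Closed form (all zeros inside, monic): I(r) = n·log(r) = 3·log(7) = 5.8377. ✓

I(r) ≈ 5.8377.


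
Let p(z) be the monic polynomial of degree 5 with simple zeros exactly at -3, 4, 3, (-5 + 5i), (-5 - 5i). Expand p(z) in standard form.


The polynomial is p(z) = ∏_{α ∈ S} (z − α), where S = {-3, 4, 3, (-5 + 5i), (-5 - 5i)}.
Expanding the product yields: p(z) = z^5 + 6·z^4 + z^3 -254·z^2 -90·z + 1800.
Note conjugate pairs combine to real quadratics: (z − (-5+5i))(z − (-5−5i)) = z² + 10z + 50.
The resulting polynomial has degree 5 and real coefficients as required.

p(z) = z^5 + 6·z^4 + z^3 -254·z^2 -90·z + 1800.


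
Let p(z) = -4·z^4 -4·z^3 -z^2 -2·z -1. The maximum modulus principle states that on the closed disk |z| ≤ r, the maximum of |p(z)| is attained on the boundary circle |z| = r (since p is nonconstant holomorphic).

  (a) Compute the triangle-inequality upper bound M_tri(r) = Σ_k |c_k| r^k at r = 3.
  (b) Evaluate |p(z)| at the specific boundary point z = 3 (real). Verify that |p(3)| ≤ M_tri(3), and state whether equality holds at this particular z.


Coefficients: c_0 = -1, c_1 = -2, c_2 = -1, c_3 = -4, c_4 = -4. Radius r = 3.
Part (a). Triangle bound: M_tri(r) = Σ_k |c_k| r^k
  = |-1|·3^0 + |-2|·3^1 + |-1|·3^2 + |-4|·3^3 + |-4|·3^4
  = 1 + 6 + 9 + 108 + 324 = 448.
This bounds M(r) := max_{|z|=r} |p(z)| from above; equality holds iff all terms c_k z^k can be made to align in phase at a single z on |z|=r.
Part (b). At z = 3 (real, on the circle |z| = r):
  p(3) = (-1)·3^0 + (-2)·3^1 + (-1)·3^2 + (-4)·3^3 + (-4)·3^4 = -448.
  |p(3)| = 448.
Since all nonzero coefficients share the same sign, |p(3)| = 448 = M_tri(3); the triangle bound is attained at z = 3, so in fact M(r) = 448.

M_tri(3) = 448; |p(3)| = 448; equality at z=3: yes.


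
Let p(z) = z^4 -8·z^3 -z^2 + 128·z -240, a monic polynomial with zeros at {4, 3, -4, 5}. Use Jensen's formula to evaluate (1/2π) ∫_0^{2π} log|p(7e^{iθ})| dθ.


Zeros: -4, 3, 4, 5; r = 7.
Inside |z| < r: -4, 3, 4, 5. Outside (|z| ≥ r): ∅.
p(0) = -240, so log|p(0)| = log(240) = 5.4806.
Apply Jensen: I(r) = log|p(0)| + Σ_k log(r/|z_k|), summed over zeros inside |z| < r.
  log(r/|z_k|) for z_k = 4: log(7/4) = 0.5596
  log(r/|z_k|) for z_k = 3: log(7/3) = 0.8473
  log(r/|z_k|) for z_k = -4: log(7/4) = 0.5596
  log(r/|z_k|) for z_k = 5: log(7/5) = 0.3365
Sum over inside zeros: 2.3030.
I(r) = log|p(0)| + (inside sum) = 5.4806 + 2.3030 = 7.7836.
Closed form (all zeros inside, monic): I(r) = n·log(r) = 4·log(7) = 7.7836. ✓

I(r) ≈ 7.7836.


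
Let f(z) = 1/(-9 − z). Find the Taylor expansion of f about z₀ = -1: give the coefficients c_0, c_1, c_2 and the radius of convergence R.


Let w = z − z₀, so z = z₀ + w.
Then -9 − z = -9 − (z₀ + w) = (-9 − z₀) − w = -8 − w.
f(z) = 1/(-8 − w) = (1/(-8)) · 1/(1 − w/(-8)) = Σ_{n≥0} w^n / (-8)^(n+1).
So c_n = 1/(-8)^(n+1):
  c_0 = 1/(-8)^1 = -1/8.
  c_1 = 1/(-8)^2 = 1/64.
  c_2 = 1/(-8)^3 = -1/512.
The series is valid for |w/d| < 1, i.e. |z − z₀| < |d|.
Radius of convergence: R = |-9 − z₀| = |-8| = 8 (distance from z₀ to the singularity z = -9).

c_0 = -1/8, c_1 = 1/64, c_2 = -1/512; R = 8.


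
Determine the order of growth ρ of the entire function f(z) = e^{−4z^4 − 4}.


|e^{−4z^4 − 4}| = e^{Re(-4·z^4) + -4} ≤ e^{4|z|^4 + -4} = e^{4r^4 + -4} on |z| = r, so ρ ≤ 4. Choosing z on |z|=r so that -4·z^4 is real positive (always possible by picking arg z appropriately) gives |f(z)| = e^{4r^4 + -4}, matching the bound. The additive constant -4 does not affect log log M(r) ~ 4·log r. Hence ρ = 4.
Therefore ρ = 4.

Order ρ = 4.


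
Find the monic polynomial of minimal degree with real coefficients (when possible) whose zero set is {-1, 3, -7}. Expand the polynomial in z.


The polynomial is p(z) = ∏_{α ∈ S} (z − α), where S = {-1, 3, -7}.
Expanding the product yields: p(z) = z^3 + 5·z^2 -17·z -21.
The resulting polynomial has degree 3 and real coefficients as required.

p(z) = z^3 + 5·z^2 -17·z -21.


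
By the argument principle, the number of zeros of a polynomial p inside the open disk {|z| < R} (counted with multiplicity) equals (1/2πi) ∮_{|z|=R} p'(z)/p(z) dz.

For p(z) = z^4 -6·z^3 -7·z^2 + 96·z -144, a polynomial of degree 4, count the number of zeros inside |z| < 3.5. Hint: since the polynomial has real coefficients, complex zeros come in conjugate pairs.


The zeros of p are: 4, 3, -4, 3.
Their magnitudes are: 4, 3, 4, 3.
Zeros with |z| < R = 3.5: 3, 3.
Count = 2.
By the argument principle, (1/2πi) ∮_{|z|=R} p'(z)/p(z) dz equals exactly this count.

Number of zeros inside |z| < 3.5: 2.


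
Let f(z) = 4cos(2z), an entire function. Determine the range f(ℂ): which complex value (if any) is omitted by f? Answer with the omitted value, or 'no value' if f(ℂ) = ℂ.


Little Picard bounds the complement of f(ℂ) to at most one point.
cos is entire and surjective onto ℂ: for every w ∈ ℂ, cos(ζ) = w has a solution ζ ∈ ℂ (e.g., via the complex inverse arccos). With ζ = 2z this gives z = ζ/(2). Then 4·cos(2z) takes every value in 4·ℂ = ℂ, and adding 0 is a bijection of ℂ. So f is surjective and omits no value. (Note: only on the real line is cos bounded by [−1, 1].)

Omitted value: no value.


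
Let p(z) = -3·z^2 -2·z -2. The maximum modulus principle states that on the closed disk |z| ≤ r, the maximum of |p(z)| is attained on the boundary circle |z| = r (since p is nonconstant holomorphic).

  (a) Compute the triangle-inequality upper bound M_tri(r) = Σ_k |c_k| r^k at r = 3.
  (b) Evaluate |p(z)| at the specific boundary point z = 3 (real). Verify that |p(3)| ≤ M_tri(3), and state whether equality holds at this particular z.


Coefficients: c_0 = -2, c_1 = -2, c_2 = -3. Radius r = 3.
Part (a). Triangle bound: M_tri(r) = Σ_k |c_k| r^k
  = |-2|·3^0 + |-2|·3^1 + |-3|·3^2
  = 2 + 6 + 27 = 35.
This bounds M(r) := max_{|z|=r} |p(z)| from above; equality holds iff all terms c_k z^k can be made to align in phase at a single z on |z|=r.
Part (b). At z = 3 (real, on the circle |z| = r):
  p(3) = (-2)·3^0 + (-2)·3^1 + (-3)·3^2 = -35.
  |p(3)| = 35.
Since all nonzero coefficients share the same sign, |p(3)| = 35 = M_tri(3); the triangle bound is attained at z = 3, so in fact M(r) = 35.

M_tri(3) = 35; |p(3)| = 35; equality at z=3: yes.


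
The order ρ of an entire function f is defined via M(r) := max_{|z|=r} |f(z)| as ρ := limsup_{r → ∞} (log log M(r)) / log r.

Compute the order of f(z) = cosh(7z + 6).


cosh(w) is a linear combination of e^{iw} and e^{−iw} (or e^w, e^{−w} in the hyperbolic case), so |cosh(w)| ≤ e^{|w|}. With w = 7z + 6, |w| ≤ 7|z| + 6 = 7r + 6 on |z| = r, giving M(r) ≤ e^{7r + 6}, so ρ ≤ 1. On a suitable ray (z = it for sin/cos; z = t for sinh/cosh, t real → ∞), |cosh(7z + 6)| grows like e^{7|t|}/2, so ρ ≥ 1. Hence ρ = 1.
Therefore ρ = 1.

Order ρ = 1.


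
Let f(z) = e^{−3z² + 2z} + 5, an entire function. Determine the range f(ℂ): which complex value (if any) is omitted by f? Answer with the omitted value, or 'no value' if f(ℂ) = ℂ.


Little Picard bounds the complement of f(ℂ) to at most one point.
The exponent g(z) = −3z² + 2z is a nonconstant polynomial, hence surjective onto ℂ. So e^{g(z)} takes every value in {e^w : w ∈ ℂ} = ℂ ∖ {0}. Adding 5 shifts the range to ℂ ∖ {5}. f omits exactly 5.

Omitted value: 5.


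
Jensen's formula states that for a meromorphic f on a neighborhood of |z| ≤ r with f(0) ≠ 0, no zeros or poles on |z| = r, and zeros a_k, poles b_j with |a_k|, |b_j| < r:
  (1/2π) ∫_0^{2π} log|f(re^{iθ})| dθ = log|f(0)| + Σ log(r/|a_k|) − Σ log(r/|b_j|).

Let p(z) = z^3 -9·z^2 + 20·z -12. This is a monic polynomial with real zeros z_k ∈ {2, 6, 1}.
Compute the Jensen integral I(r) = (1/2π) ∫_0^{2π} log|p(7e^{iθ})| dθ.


Zeros: 1, 2, 6; r = 7.
Inside |z| < r: 1, 2, 6. Outside (|z| ≥ r): ∅.
p(0) = -12, so log|p(0)| = log(12) = 2.4849.
Apply Jensen: I(r) = log|p(0)| + Σ_k log(r/|z_k|), summed over zeros inside |z| < r.
  log(r/|z_k|) for z_k = 2: log(7/2) = 1.2528
  log(r/|z_k|) for z_k = 6: log(7/6) = 0.1542
  log(r/|z_k|) for z_k = 1: log(7/1) = 1.9459
Sum over inside zeros: 3.3528.
I(r) = log|p(0)| + (inside sum) = 2.4849 + 3.3528 = 5.8377.
Closed form (all zeros inside, monic): I(r) = n·log(r) = 3·log(7) = 5.8377. ✓

I(r) ≈ 5.8377.


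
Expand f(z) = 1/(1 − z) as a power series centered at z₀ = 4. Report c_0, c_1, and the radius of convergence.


Let w = z − z₀, so z = z₀ + w.
Then 1 − z = 1 − (z₀ + w) = (1 − z₀) − w = -3 − w.
f(z) = 1/(-3 − w) = (1/(-3)) · 1/(1 − w/(-3)) = Σ_{n≥0} w^n / (-3)^(n+1).
So c_n = 1/(-3)^(n+1):
  c_0 = 1/(-3)^1 = -1/3.
  c_1 = 1/(-3)^2 = 1/9.
The series is valid for |w/d| < 1, i.e. |z − z₀| < |d|.
Radius of convergence: R = |1 − z₀| = |-3| = 3 (distance from z₀ to the singularity z = 1).

c_0 = -1/3, c_1 = 1/9; R = 3.


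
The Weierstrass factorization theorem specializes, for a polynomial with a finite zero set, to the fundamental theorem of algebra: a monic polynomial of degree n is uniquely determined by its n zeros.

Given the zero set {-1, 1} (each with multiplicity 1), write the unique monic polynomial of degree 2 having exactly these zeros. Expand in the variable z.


The polynomial is p(z) = ∏_{α ∈ S} (z − α), where S = {-1, 1}.
Expanding the product yields: p(z) = z^2 -1.
The resulting polynomial has degree 2 and real coefficients as required.

p(z) = z^2 -1.


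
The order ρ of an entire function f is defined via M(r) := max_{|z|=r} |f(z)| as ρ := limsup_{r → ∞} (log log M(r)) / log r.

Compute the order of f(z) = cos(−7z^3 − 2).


Write cos(w) = (e^{iw} ± e^{−iw})/(2 or 2i), so |cos(w)| ≤ e^{|w|}. With w = −7z^3 − 2, |w| ≤ 7r^3 + 2 on |z|=r, giving M(r) ≤ e^{7r^3 + 2} and ρ ≤ 3. For the lower bound, choose z on |z|=r with -7z^3 purely imaginary of modulus 7r^3; then |cos(−7z^3 − 2)| grows like e^{7r^3}/2, so ρ ≥ 3. Hence ρ = 3.
Therefore ρ = 3.

Order ρ = 3.


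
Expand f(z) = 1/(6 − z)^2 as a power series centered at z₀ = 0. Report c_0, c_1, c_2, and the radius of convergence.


Let w = z − z₀, so z = z₀ + w.
Then 6 − z = 6 − (z₀ + w) = (6 − z₀) − w = 6 − w.
f(z) = 1/(6 − w)^2 = (1/(6)^2) · (1 − w/(6))^{−2}.
By the binomial series (1−u)^{−2} = Σ_{n≥0} C(n+1, 1) u^n for |u|<1, with u = w/(6):
  c_n = C(n+1, 1) / (6)^(n+2).
  c_0 = 1/(6)^2 = 1/36.
  c_1 = 2/(6)^3 = 1/108.
  c_2 = 3/(6)^4 = 1/432.
The series is valid for |w/d| < 1, i.e. |z − z₀| < |d|.
Radius of convergence: R = |6 − z₀| = |6| = 6 (distance from z₀ to the singularity z = 6).

c_0 = 1/36, c_1 = 1/108, c_2 = 1/432; R = 6.


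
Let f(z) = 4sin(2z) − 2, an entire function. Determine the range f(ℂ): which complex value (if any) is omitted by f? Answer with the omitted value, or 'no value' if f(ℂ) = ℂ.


Little Picard bounds the complement of f(ℂ) to at most one point.
sin is entire and surjective onto ℂ: for every w ∈ ℂ, sin(ζ) = w has a solution ζ ∈ ℂ (e.g., via the complex inverse arcsin). With ζ = 2z this gives z = ζ/(2). Then 4·sin(2z) takes every value in 4·ℂ = ℂ, and adding -2 is a bijection of ℂ. So f is surjective and omits no value. (Note: only on the real line is sin bounded by [−1, 1].)

Omitted value: no value.


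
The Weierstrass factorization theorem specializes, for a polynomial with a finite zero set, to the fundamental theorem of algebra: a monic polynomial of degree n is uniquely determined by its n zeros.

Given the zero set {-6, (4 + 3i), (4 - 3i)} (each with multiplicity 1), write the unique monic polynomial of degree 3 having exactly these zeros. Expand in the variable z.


The polynomial is p(z) = ∏_{α ∈ S} (z − α), where S = {-6, (4 + 3i), (4 - 3i)}.
Expanding the product yields: p(z) = z^3 -2·z^2 -23·z + 150.
Note conjugate pairs combine to real quadratics: (z − (4+3i))(z − (4−3i)) = z² − 8z + 25.
The resulting polynomial has degree 3 and real coefficients as required.

p(z) = z^3 -2·z^2 -23·z + 150.


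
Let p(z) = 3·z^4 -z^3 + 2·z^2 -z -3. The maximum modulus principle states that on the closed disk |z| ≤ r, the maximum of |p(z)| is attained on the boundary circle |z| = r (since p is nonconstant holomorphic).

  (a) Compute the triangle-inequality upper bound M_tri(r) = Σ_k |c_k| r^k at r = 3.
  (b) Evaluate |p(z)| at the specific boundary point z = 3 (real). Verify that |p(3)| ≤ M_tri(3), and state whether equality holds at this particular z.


Coefficients: c_0 = -3, c_1 = -1, c_2 = 2, c_3 = -1, c_4 = 3. Radius r = 3.
Part (a). Triangle bound: M_tri(r) = Σ_k |c_k| r^k
  = |-3|·3^0 + |-1|·3^1 + |2|·3^2 + |-1|·3^3 + |3|·3^4
  = 3 + 3 + 18 + 27 + 243 = 294.
This bounds M(r) := max_{|z|=r} |p(z)| from above; equality holds iff all terms c_k z^k can be made to align in phase at a single z on |z|=r.
Part (b). At z = 3 (real, on the circle |z| = r):
  p(3) = (-3)·3^0 + (-1)·3^1 + (2)·3^2 + (-1)·3^3 + (3)·3^4 = 228.
  |p(3)| = 228.
Check: |p(3)| = 228 ≤ 294 = M_tri(3). ✓ Equality does not hold at z = 3 (the coefficients have mixed signs, so the terms do not all align in phase there).

M_tri(3) = 294; |p(3)| = 228; equality at z=3: no.


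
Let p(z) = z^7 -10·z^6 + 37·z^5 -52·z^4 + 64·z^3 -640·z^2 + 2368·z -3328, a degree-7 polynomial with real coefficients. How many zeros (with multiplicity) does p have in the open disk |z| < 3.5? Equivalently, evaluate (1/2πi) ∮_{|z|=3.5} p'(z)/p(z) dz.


The zeros of p are: (2 + 2i), (2 - 2i), (3 + 2i), (3 - 2i), (-2 + 2i), (-2 - 2i), 4.
Their magnitudes are: 2.828, 2.828, 3.606, 3.606, 2.828, 2.828, 4.
Zeros with |z| < R = 3.5: (2 + 2i), (2 - 2i), (-2 + 2i), (-2 - 2i).
Count = 4.
By the argument principle, (1/2πi) ∮_{|z|=R} p'(z)/p(z) dz equals exactly this count.

Number of zeros inside |z| < 3.5: 4.


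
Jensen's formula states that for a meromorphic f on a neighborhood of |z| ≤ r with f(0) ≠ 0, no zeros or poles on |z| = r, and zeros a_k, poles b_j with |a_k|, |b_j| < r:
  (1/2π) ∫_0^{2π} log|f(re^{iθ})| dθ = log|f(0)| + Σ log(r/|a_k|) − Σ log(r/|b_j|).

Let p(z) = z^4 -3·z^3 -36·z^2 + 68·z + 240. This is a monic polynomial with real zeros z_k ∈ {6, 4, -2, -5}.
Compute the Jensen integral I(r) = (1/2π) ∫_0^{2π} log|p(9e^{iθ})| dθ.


Zeros: -5, -2, 4, 6; r = 9.
Inside |z| < r: -5, -2, 4, 6. Outside (|z| ≥ r): ∅.
p(0) = 240, so log|p(0)| = log(240) = 5.4806.
Apply Jensen: I(r) = log|p(0)| + Σ_k log(r/|z_k|), summed over zeros inside |z| < r.
  log(r/|z_k|) for z_k = 6: log(9/6) = 0.4055
  log(r/|z_k|) for z_k = 4: log(9/4) = 0.8109
  log(r/|z_k|) for z_k = -2: log(9/2) = 1.5041
  log(r/|z_k|) for z_k = -5: log(9/5) = 0.5878
Sum over inside zeros: 3.3083.
I(r) = log|p(0)| + (inside sum) = 5.4806 + 3.3083 = 8.7889.
Closed form (all zeros inside, monic): I(r) = n·log(r) = 4·log(9) = 8.7889. ✓

I(r) ≈ 8.7889.


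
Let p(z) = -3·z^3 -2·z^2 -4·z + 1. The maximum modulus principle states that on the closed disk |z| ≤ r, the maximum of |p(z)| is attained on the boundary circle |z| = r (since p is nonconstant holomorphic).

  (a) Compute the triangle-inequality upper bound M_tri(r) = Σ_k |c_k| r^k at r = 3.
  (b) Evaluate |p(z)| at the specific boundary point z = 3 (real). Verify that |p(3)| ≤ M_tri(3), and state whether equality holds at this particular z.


Coefficients: c_0 = 1, c_1 = -4, c_2 = -2, c_3 = -3. Radius r = 3.
Part (a). Triangle bound: M_tri(r) = Σ_k |c_k| r^k
  = |1|·3^0 + |-4|·3^1 + |-2|·3^2 + |-3|·3^3
  = 1 + 12 + 18 + 81 = 112.
This bounds M(r) := max_{|z|=r} |p(z)| from above; equality holds iff all terms c_k z^k can be made to align in phase at a single z on |z|=r.
Part (b). At z = 3 (real, on the circle |z| = r):
  p(3) = (1)·3^0 + (-4)·3^1 + (-2)·3^2 + (-3)·3^3 = -110.
  |p(3)| = 110.
Check: |p(3)| = 110 ≤ 112 = M_tri(3). ✓ Equality does not hold at z = 3 (the coefficients have mixed signs, so the terms do not all align in phase there).

M_tri(3) = 112; |p(3)| = 110; equality at z=3: no.


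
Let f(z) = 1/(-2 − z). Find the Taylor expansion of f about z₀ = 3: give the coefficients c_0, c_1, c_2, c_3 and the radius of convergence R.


Let w = z − z₀, so z = z₀ + w.
Then -2 − z = -2 − (z₀ + w) = (-2 − z₀) − w = -5 − w.
f(z) = 1/(-5 − w) = (1/(-5)) · 1/(1 − w/(-5)) = Σ_{n≥0} w^n / (-5)^(n+1).
So c_n = 1/(-5)^(n+1):
  c_0 = 1/(-5)^1 = -1/5.
  c_1 = 1/(-5)^2 = 1/25.
  c_2 = 1/(-5)^3 = -1/125.
  c_3 = 1/(-5)^4 = 1/625.
The series is valid for |w/d| < 1, i.e. |z − z₀| < |d|.
Radius of convergence: R = |-2 − z₀| = |-5| = 5 (distance from z₀ to the singularity z = -2).

c_0 = -1/5, c_1 = 1/25, c_2 = -1/125, c_3 = 1/625; R = 5.


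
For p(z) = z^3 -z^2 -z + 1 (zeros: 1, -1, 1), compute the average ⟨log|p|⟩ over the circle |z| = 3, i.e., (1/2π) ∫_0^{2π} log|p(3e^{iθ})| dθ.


Zeros: -1, 1, 1; r = 3.
Inside |z| < r: -1, 1, 1. Outside (|z| ≥ r): ∅.
p(0) = 1, so log|p(0)| = log(1) = 0.0000.
Apply Jensen: I(r) = log|p(0)| + Σ_k log(r/|z_k|), summed over zeros inside |z| < r.
  log(r/|z_k|) for z_k = 1: log(3/1) = 1.0986
  log(r/|z_k|) for z_k = -1: log(3/1) = 1.0986
  log(r/|z_k|) for z_k = 1: log(3/1) = 1.0986
Sum over inside zeros: 3.2958.
I(r) = log|p(0)| + (inside sum) = 0.0000 + 3.2958 = 3.2958.
Closed form (all zeros inside, monic): I(r) = n·log(r) = 3·log(3) = 3.2958. ✓

I(r) ≈ 3.2958.


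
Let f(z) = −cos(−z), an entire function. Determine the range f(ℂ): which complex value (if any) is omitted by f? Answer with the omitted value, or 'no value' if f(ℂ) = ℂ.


Little Picard bounds the complement of f(ℂ) to at most one point.
cos is entire and surjective onto ℂ: for every w ∈ ℂ, cos(ζ) = w has a solution ζ ∈ ℂ (e.g., via the complex inverse arccos). With ζ = −z this gives z = ζ/(-1). Then -1·cos(−z) takes every value in -1·ℂ = ℂ, and adding 0 is a bijection of ℂ. So f is surjective and omits no value. (Note: only on the real line is cos bounded by [−1, 1].)

Omitted value: no value.


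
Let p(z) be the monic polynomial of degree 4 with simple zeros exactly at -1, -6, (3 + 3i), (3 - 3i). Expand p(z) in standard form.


The polynomial is p(z) = ∏_{α ∈ S} (z − α), where S = {-1, -6, (3 + 3i), (3 - 3i)}.
Expanding the product yields: p(z) = z^4 + z^3 -18·z^2 + 90·z + 108.
Note conjugate pairs combine to real quadratics: (z − (3+3i))(z − (3−3i)) = z² − 6z + 18.
The resulting polynomial has degree 4 and real coefficients as required.

p(z) = z^4 + z^3 -18·z^2 + 90·z + 108.


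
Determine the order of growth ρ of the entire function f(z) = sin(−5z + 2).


sin(w) is a linear combination of e^{iw} and e^{−iw} (or e^w, e^{−w} in the hyperbolic case), so |sin(w)| ≤ e^{|w|}. With w = −5z + 2, |w| ≤ 5|z| + 2 = 5r + 2 on |z| = r, giving M(r) ≤ e^{5r + 2}, so ρ ≤ 1. On a suitable ray (z = it for sin/cos; z = t for sinh/cosh, t real → ∞), |sin(−5z + 2)| grows like e^{5|t|}/2, so ρ ≥ 1. Hence ρ = 1.
Therefore ρ = 1.

Order ρ = 1.


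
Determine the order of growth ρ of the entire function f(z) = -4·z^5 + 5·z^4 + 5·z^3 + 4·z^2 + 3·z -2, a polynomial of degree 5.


|f(z)| ≤ Σ|c_k|·r^k = O(r^5) as r → ∞. Polynomial growth is O(e^{r^ε}) for every ε > 0 (since r^5/e^{r^ε} → 0), so ρ ≤ ε for all ε > 0, i.e. ρ = 0. Every nonconstant polynomial has order 0.
Therefore ρ = 0.

Order ρ = 0.


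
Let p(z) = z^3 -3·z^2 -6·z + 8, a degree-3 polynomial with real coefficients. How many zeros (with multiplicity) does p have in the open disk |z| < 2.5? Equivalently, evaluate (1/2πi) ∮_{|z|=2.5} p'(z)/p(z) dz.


The zeros of p are: -2, 4, 1.
Their magnitudes are: 2, 4, 1.
Zeros with |z| < R = 2.5: -2, 1.
Count = 2.
By the argument principle, (1/2πi) ∮_{|z|=R} p'(z)/p(z) dz equals exactly this count.

Number of zeros inside |z| < 2.5: 2.


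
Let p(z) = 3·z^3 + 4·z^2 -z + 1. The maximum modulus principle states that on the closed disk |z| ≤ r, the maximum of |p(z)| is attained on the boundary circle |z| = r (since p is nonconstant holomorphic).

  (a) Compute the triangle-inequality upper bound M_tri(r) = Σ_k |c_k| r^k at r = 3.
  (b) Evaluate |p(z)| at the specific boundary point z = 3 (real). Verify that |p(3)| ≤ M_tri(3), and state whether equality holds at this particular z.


Coefficients: c_0 = 1, c_1 = -1, c_2 = 4, c_3 = 3. Radius r = 3.
Part (a). Triangle bound: M_tri(r) = Σ_k |c_k| r^k
  = |1|·3^0 + |-1|·3^1 + |4|·3^2 + |3|·3^3
  = 1 + 3 + 36 + 81 = 121.
This bounds M(r) := max_{|z|=r} |p(z)| from above; equality holds iff all terms c_k z^k can be made to align in phase at a single z on |z|=r.
Part (b). At z = 3 (real, on the circle |z| = r):
  p(3) = (1)·3^0 + (-1)·3^1 + (4)·3^2 + (3)·3^3 = 115.
  |p(3)| = 115.
Check: |p(3)| = 115 ≤ 121 = M_tri(3). ✓ Equality does not hold at z = 3 (the coefficients have mixed signs, so the terms do not all align in phase there).

M_tri(3) = 121; |p(3)| = 115; equality at z=3: no.


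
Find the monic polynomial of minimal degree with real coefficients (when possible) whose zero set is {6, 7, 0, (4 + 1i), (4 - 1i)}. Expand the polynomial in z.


The polynomial is p(z) = ∏_{α ∈ S} (z − α), where S = {6, 7, 0, (4 + 1i), (4 - 1i)}.
Expanding the product yields: p(z) = z^5 -21·z^4 + 163·z^3 -557·z^2 + 714·z.
Note conjugate pairs combine to real quadratics: (z − (4+1i))(z − (4−1i)) = z² − 8z + 17.
The resulting polynomial has degree 5 and real coefficients as required.

p(z) = z^5 -21·z^4 + 163·z^3 -557·z^2 + 714·z.


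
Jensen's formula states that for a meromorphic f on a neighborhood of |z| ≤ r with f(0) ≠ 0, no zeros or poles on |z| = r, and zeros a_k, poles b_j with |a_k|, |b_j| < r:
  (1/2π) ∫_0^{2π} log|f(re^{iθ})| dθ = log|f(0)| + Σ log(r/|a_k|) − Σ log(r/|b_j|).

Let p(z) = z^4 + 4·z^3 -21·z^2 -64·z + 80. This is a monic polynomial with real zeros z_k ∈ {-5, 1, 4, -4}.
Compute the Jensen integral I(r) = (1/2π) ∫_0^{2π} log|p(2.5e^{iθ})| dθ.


Zeros: -5, -4, 1, 4; r = 2.5.
Inside |z| < r: 1. Outside (|z| ≥ r): -5, -4, 4.
p(0) = 80, so log|p(0)| = log(80) = 4.3820.
Apply Jensen: I(r) = log|p(0)| + Σ_k log(r/|z_k|), summed over zeros inside |z| < r.
  log(r/|z_k|) for z_k = 1: log(2.5/1) = 0.9163
  Outside zeros (-5, -4, 4) contribute nothing to the Jensen sum.
Sum over inside zeros: 0.9163.
I(r) = log|p(0)| + (inside sum) = 4.3820 + 0.9163 = 5.2983.
Note: since some zeros are outside |z| ≤ r, the simplified n·log(r) form does NOT apply — only the inside zeros contribute.

I(r) ≈ 5.2983.


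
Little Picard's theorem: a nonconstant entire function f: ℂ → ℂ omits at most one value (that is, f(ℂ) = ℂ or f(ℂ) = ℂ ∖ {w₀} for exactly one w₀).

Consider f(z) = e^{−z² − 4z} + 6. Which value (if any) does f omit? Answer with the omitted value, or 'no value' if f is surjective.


Little Picard bounds the complement of f(ℂ) to at most one point.
The exponent g(z) = −z² − 4z is a nonconstant polynomial, hence surjective onto ℂ. So e^{g(z)} takes every value in {e^w : w ∈ ℂ} = ℂ ∖ {0}. Adding 6 shifts the range to ℂ ∖ {6}. f omits exactly 6.

Omitted value: 6.


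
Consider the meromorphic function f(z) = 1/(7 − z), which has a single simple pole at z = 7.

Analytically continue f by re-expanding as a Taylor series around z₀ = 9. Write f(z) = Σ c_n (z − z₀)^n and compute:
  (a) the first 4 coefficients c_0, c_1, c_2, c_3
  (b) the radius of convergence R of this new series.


Let w = z − z₀, so z = z₀ + w.
Then 7 − z = 7 − (z₀ + w) = (7 − z₀) − w = -2 − w.
f(z) = 1/(-2 − w) = (1/(-2)) · 1/(1 − w/(-2)) = Σ_{n≥0} w^n / (-2)^(n+1).
So c_n = 1/(-2)^(n+1):
  c_0 = 1/(-2)^1 = -1/2.
  c_1 = 1/(-2)^2 = 1/4.
  c_2 = 1/(-2)^3 = -1/8.
  c_3 = 1/(-2)^4 = 1/16.
The series is valid for |w/d| < 1, i.e. |z − z₀| < |d|.
Radius of convergence: R = |7 − z₀| = |-2| = 2 (distance from z₀ to the singularity z = 7).

c_0 = -1/2, c_1 = 1/4, c_2 = -1/8, c_3 = 1/16; R = 2.


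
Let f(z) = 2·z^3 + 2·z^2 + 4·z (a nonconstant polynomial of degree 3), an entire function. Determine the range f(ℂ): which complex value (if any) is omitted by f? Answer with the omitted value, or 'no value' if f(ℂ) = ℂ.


Little Picard bounds the complement of f(ℂ) to at most one point.
For every w ∈ ℂ, the equation p(z) − w = 0 is a nonconstant polynomial in z and hence has at least one root by the fundamental theorem of algebra. So p is surjective onto ℂ, omitting no value.

Omitted value: no value.


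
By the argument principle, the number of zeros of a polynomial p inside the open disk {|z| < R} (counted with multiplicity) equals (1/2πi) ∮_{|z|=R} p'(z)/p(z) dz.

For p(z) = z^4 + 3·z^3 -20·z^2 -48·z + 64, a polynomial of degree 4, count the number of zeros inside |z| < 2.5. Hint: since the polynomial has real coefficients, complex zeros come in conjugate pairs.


The zeros of p are: -4, -4, 4, 1.
Their magnitudes are: 4, 4, 4, 1.
Zeros with |z| < R = 2.5: 1.
Count = 1.
By the argument principle, (1/2πi) ∮_{|z|=R} p'(z)/p(z) dz equals exactly this count.

Number of zeros inside |z| < 2.5: 1.


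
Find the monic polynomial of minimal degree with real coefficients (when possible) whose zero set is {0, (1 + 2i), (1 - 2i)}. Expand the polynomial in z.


The polynomial is p(z) = ∏_{α ∈ S} (z − α), where S = {0, (1 + 2i), (1 - 2i)}.
Expanding the product yields: p(z) = z^3 -2·z^2 + 5·z.
Note conjugate pairs combine to real quadratics: (z − (1+2i))(z − (1−2i)) = z² − 2z + 5.
The resulting polynomial has degree 3 and real coefficients as required.

p(z) = z^3 -2·z^2 + 5·z.


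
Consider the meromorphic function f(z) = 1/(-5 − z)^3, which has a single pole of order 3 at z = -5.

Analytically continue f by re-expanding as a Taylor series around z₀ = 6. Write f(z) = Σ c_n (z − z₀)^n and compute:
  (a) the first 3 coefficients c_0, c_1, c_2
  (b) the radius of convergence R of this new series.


Let w = z − z₀, so z = z₀ + w.
Then -5 − z = -5 − (z₀ + w) = (-5 − z₀) − w = -11 − w.
f(z) = 1/(-11 − w)^3 = (1/(-11)^3) · (1 − w/(-11))^{−3}.
By the binomial series (1−u)^{−3} = Σ_{n≥0} C(n+2, 2) u^n for |u|<1, with u = w/(-11):
  c_n = C(n+2, 2) / (-11)^(n+3).
  c_0 = 1/(-11)^3 = -1/1331.
  c_1 = 3/(-11)^4 = 3/14641.
  c_2 = 6/(-11)^5 = -6/161051.
The series is valid for |w/d| < 1, i.e. |z − z₀| < |d|.
Radius of convergence: R = |-5 − z₀| = |-11| = 11 (distance from z₀ to the singularity z = -5).

c_0 = -1/1331, c_1 = 3/14641, c_2 = -6/161051; R = 11.


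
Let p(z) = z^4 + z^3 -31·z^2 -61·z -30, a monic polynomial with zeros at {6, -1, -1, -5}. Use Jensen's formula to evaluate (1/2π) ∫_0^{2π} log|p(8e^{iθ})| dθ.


Zeros: -5, -1, -1, 6; r = 8.
Inside |z| < r: -5, -1, -1, 6. Outside (|z| ≥ r): ∅.
p(0) = -30, so log|p(0)| = log(30) = 3.4012.
Apply Jensen: I(r) = log|p(0)| + Σ_k log(r/|z_k|), summed over zeros inside |z| < r.
  log(r/|z_k|) for z_k = 6: log(8/6) = 0.2877
  log(r/|z_k|) for z_k = -1: log(8/1) = 2.0794
  log(r/|z_k|) for z_k = -1: log(8/1) = 2.0794
  log(r/|z_k|) for z_k = -5: log(8/5) = 0.4700
Sum over inside zeros: 4.9166.
I(r) = log|p(0)| + (inside sum) = 3.4012 + 4.9166 = 8.3178.
Closed form (all zeros inside, monic): I(r) = n·log(r) = 4·log(8) = 8.3178. ✓

I(r) ≈ 8.3178.


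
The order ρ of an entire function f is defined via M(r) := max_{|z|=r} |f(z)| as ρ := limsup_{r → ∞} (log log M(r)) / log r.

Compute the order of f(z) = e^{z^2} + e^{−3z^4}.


Each summand is entire of order 2 and 4 respectively (as in the single-exponential case). The order of a sum is at most the max of the orders, so ρ ≤ 4. For the lower bound: on |z|=r choose arg z so that -3z^4 is real positive; then |e^{-3z^4}| = e^{3r^4} while |e^{1z^2}| ≤ e^{1r^2} = o(e^{3r^4}). So |f| ≥ e^{3r^4}(1 − o(1)) and ρ ≥ 4. Hence ρ = max(2, 4) = 4.
Therefore ρ = 4.

Order ρ = 4.


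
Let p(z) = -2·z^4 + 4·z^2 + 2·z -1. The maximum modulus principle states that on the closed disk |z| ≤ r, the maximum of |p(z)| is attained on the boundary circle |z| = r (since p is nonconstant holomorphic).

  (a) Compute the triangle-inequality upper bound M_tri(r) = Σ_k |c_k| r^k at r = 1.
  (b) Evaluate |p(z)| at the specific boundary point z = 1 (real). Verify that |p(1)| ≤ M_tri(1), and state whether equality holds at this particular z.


Coefficients: c_0 = -1, c_1 = 2, c_2 = 4, c_3 = 0, c_4 = -2. Radius r = 1.
Part (a). Triangle bound: M_tri(r) = Σ_k |c_k| r^k
  = |-1|·1^0 + |2|·1^1 + |4|·1^2 + |0|·1^3 + |-2|·1^4
  = 1 + 2 + 4 + 0 + 2 = 9.
This bounds M(r) := max_{|z|=r} |p(z)| from above; equality holds iff all terms c_k z^k can be made to align in phase at a single z on |z|=r.
Part (b). At z = 1 (real, on the circle |z| = r):
  p(1) = (-1)·1^0 + (2)·1^1 + (4)·1^2 + (0)·1^3 + (-2)·1^4 = 3.
  |p(1)| = 3.
Check: |p(1)| = 3 ≤ 9 = M_tri(1). ✓ Equality does not hold at z = 1 (the coefficients have mixed signs, so the terms do not all align in phase there).

M_tri(1) = 9; |p(1)| = 3; equality at z=1: no.


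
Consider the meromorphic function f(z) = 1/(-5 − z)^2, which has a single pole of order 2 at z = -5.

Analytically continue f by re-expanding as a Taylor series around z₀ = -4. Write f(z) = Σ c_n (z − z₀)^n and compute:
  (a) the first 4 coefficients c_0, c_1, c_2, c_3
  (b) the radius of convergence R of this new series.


Let w = z − z₀, so z = z₀ + w.
Then -5 − z = -5 − (z₀ + w) = (-5 − z₀) − w = -1 − w.
f(z) = 1/(-1 − w)^2 = (1/(-1)^2) · (1 − w/(-1))^{−2}.
By the binomial series (1−u)^{−2} = Σ_{n≥0} C(n+1, 1) u^n for |u|<1, with u = w/(-1):
  c_n = C(n+1, 1) / (-1)^(n+2).
  c_0 = 1/(-1)^2 = 1.
  c_1 = 2/(-1)^3 = -2.
  c_2 = 3/(-1)^4 = 3.
  c_3 = 4/(-1)^5 = -4.
The series is valid for |w/d| < 1, i.e. |z − z₀| < |d|.
Radius of convergence: R = |-5 − z₀| = |-1| = 1 (distance from z₀ to the singularity z = -5).

c_0 = 1, c_1 = -2, c_2 = 3, c_3 = -4; R = 1.


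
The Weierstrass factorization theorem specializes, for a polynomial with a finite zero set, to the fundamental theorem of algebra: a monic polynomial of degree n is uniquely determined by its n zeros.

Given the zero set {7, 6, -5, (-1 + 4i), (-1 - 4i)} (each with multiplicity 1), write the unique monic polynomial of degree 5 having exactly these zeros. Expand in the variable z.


The polynomial is p(z) = ∏_{α ∈ S} (z − α), where S = {7, 6, -5, (-1 + 4i), (-1 - 4i)}.
Expanding the product yields: p(z) = z^5 -6·z^4 -22·z^3 + 28·z^2 + 29·z + 3570.
Note conjugate pairs combine to real quadratics: (z − (-1+4i))(z − (-1−4i)) = z² + 2z + 17.
The resulting polynomial has degree 5 and real coefficients as required.

p(z) = z^5 -6·z^4 -22·z^3 + 28·z^2 + 29·z + 3570.


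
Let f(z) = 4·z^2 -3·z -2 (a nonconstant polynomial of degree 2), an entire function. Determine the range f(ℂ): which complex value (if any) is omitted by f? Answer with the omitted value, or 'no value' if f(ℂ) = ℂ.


Little Picard bounds the complement of f(ℂ) to at most one point.
For every w ∈ ℂ, the equation p(z) − w = 0 is a nonconstant polynomial in z and hence has at least one root by the fundamental theorem of algebra. So p is surjective onto ℂ, omitting no value.

Omitted value: no value.


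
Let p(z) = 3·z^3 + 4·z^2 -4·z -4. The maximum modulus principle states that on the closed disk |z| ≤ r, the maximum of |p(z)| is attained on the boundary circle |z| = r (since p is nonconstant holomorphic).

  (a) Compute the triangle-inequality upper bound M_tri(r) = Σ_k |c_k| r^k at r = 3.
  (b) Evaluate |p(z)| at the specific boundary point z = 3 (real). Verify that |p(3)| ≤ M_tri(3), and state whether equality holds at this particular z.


Coefficients: c_0 = -4, c_1 = -4, c_2 = 4, c_3 = 3. Radius r = 3.
Part (a). Triangle bound: M_tri(r) = Σ_k |c_k| r^k
  = |-4|·3^0 + |-4|·3^1 + |4|·3^2 + |3|·3^3
  = 4 + 12 + 36 + 81 = 133.
This bounds M(r) := max_{|z|=r} |p(z)| from above; equality holds iff all terms c_k z^k can be made to align in phase at a single z on |z|=r.
Part (b). At z = 3 (real, on the circle |z| = r):
  p(3) = (-4)·3^0 + (-4)·3^1 + (4)·3^2 + (3)·3^3 = 101.
  |p(3)| = 101.
Check: |p(3)| = 101 ≤ 133 = M_tri(3). ✓ Equality does not hold at z = 3 (the coefficients have mixed signs, so the terms do not all align in phase there).

M_tri(3) = 133; |p(3)| = 101; equality at z=3: no.


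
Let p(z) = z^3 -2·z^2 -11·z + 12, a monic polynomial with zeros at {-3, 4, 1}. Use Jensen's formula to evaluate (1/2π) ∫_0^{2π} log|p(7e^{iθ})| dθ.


Zeros: -3, 1, 4; r = 7.
Inside |z| < r: -3, 1, 4. Outside (|z| ≥ r): ∅.
p(0) = 12, so log|p(0)| = log(12) = 2.4849.
Apply Jensen: I(r) = log|p(0)| + Σ_k log(r/|z_k|), summed over zeros inside |z| < r.
  log(r/|z_k|) for z_k = -3: log(7/3) = 0.8473
  log(r/|z_k|) for z_k = 4: log(7/4) = 0.5596
  log(r/|z_k|) for z_k = 1: log(7/1) = 1.9459
Sum over inside zeros: 3.3528.
I(r) = log|p(0)| + (inside sum) = 2.4849 + 3.3528 = 5.8377.
Closed form (all zeros inside, monic): I(r) = n·log(r) = 3·log(7) = 5.8377. ✓

I(r) ≈ 5.8377.


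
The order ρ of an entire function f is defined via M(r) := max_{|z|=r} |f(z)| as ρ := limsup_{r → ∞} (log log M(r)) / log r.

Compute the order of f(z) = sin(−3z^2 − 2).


Write sin(w) = (e^{iw} ± e^{−iw})/(2 or 2i), so |sin(w)| ≤ e^{|w|}. With w = −3z^2 − 2, |w| ≤ 3r^2 + 2 on |z|=r, giving M(r) ≤ e^{3r^2 + 2} and ρ ≤ 2. For the lower bound, choose z on |z|=r with -3z^2 purely imaginary of modulus 3r^2; then |sin(−3z^2 − 2)| grows like e^{3r^2}/2, so ρ ≥ 2. Hence ρ = 2.
Therefore ρ = 2.

Order ρ = 2.


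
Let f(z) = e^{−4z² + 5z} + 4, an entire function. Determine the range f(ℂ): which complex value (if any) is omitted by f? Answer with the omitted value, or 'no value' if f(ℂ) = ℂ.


Little Picard bounds the complement of f(ℂ) to at most one point.
The exponent g(z) = −4z² + 5z is a nonconstant polynomial, hence surjective onto ℂ. So e^{g(z)} takes every value in {e^w : w ∈ ℂ} = ℂ ∖ {0}. Adding 4 shifts the range to ℂ ∖ {4}. f omits exactly 4.

Omitted value: 4.


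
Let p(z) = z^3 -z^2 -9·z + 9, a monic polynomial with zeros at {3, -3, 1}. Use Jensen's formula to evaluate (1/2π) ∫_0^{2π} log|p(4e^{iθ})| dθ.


Zeros: -3, 1, 3; r = 4.
Inside |z| < r: -3, 1, 3. Outside (|z| ≥ r): ∅.
p(0) = 9, so log|p(0)| = log(9) = 2.1972.
Apply Jensen: I(r) = log|p(0)| + Σ_k log(r/|z_k|), summed over zeros inside |z| < r.
  log(r/|z_k|) for z_k = 3: log(4/3) = 0.2877
  log(r/|z_k|) for z_k = -3: log(4/3) = 0.2877
  log(r/|z_k|) for z_k = 1: log(4/1) = 1.3863
Sum over inside zeros: 1.9617.
I(r) = log|p(0)| + (inside sum) = 2.1972 + 1.9617 = 4.1589.
Closed form (all zeros inside, monic): I(r) = n·log(r) = 3·log(4) = 4.1589. ✓

I(r) ≈ 4.1589.


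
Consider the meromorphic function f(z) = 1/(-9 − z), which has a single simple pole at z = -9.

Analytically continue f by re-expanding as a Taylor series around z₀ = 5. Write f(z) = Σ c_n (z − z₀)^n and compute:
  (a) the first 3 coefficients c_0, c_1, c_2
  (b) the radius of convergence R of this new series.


Let w = z − z₀, so z = z₀ + w.
Then -9 − z = -9 − (z₀ + w) = (-9 − z₀) − w = -14 − w.
f(z) = 1/(-14 − w) = (1/(-14)) · 1/(1 − w/(-14)) = Σ_{n≥0} w^n / (-14)^(n+1).
So c_n = 1/(-14)^(n+1):
  c_0 = 1/(-14)^1 = -1/14.
  c_1 = 1/(-14)^2 = 1/196.
  c_2 = 1/(-14)^3 = -1/2744.
The series is valid for |w/d| < 1, i.e. |z − z₀| < |d|.
Radius of convergence: R = |-9 − z₀| = |-14| = 14 (distance from z₀ to the singularity z = -9).

c_0 = -1/14, c_1 = 1/196, c_2 = -1/2744; R = 14.


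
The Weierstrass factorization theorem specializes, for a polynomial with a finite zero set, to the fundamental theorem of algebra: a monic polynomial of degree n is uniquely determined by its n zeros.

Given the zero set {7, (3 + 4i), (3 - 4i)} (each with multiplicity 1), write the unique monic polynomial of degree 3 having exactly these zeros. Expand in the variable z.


The polynomial is p(z) = ∏_{α ∈ S} (z − α), where S = {7, (3 + 4i), (3 - 4i)}.
Expanding the product yields: p(z) = z^3 -13·z^2 + 67·z -175.
Note conjugate pairs combine to real quadratics: (z − (3+4i))(z − (3−4i)) = z² − 6z + 25.
The resulting polynomial has degree 3 and real coefficients as required.

p(z) = z^3 -13·z^2 + 67·z -175.


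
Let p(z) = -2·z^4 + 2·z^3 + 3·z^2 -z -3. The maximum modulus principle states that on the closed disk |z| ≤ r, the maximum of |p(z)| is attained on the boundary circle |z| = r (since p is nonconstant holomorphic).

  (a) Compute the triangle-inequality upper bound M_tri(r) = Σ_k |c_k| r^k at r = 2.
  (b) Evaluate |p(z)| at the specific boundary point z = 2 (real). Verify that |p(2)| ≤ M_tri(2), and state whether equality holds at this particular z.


Coefficients: c_0 = -3, c_1 = -1, c_2 = 3, c_3 = 2, c_4 = -2. Radius r = 2.
Part (a). Triangle bound: M_tri(r) = Σ_k |c_k| r^k
  = |-3|·2^0 + |-1|·2^1 + |3|·2^2 + |2|·2^3 + |-2|·2^4
  = 3 + 2 + 12 + 16 + 32 = 65.
This bounds M(r) := max_{|z|=r} |p(z)| from above; equality holds iff all terms c_k z^k can be made to align in phase at a single z on |z|=r.
Part (b). At z = 2 (real, on the circle |z| = r):
  p(2) = (-3)·2^0 + (-1)·2^1 + (3)·2^2 + (2)·2^3 + (-2)·2^4 = -9.
  |p(2)| = 9.
Check: |p(2)| = 9 ≤ 65 = M_tri(2). ✓ Equality does not hold at z = 2 (the coefficients have mixed signs, so the terms do not all align in phase there).

M_tri(2) = 65; |p(2)| = 9; equality at z=2: no.
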